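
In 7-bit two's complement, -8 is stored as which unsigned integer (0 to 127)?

120

8 in 7 bits: 0001000
Invert: 1110111
Add 1:  1111000 = 120
(Check: 2^7 - 8 = 128 - 8 = 120.)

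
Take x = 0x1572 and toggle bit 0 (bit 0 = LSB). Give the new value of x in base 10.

x = 001010101110010
bit 0 is currently 0; toggle it via x ^ (1 << 0) = x ^ 1
→ 001010101110011 = 5491

5491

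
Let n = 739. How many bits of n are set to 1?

6

739 = 1011100011
Count the 1s: 1 + 1 + 1 + 1 + 1 + 1 = 6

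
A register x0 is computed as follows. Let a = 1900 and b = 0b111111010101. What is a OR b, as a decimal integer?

4093

1900 = 011101101100
b = 111111010101
 OR → 111111111101 = 4093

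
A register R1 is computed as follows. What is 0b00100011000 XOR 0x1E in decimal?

262

a = 100011000
0x1E = 000011110
XOR → 100000110 = 262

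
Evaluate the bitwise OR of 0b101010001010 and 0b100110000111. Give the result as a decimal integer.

2959

a = 101010001010
b = 100110000111
 OR → 101110001111 = 2959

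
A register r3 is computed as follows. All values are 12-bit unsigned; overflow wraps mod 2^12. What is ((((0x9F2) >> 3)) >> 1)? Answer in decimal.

0x9F2 = 100111110010
→ >> 3 → 000100111110 = 318
→ >> 1 → 000010011111 = 159

159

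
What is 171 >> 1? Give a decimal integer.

171 = 10101011
shift right by 1 → 01010101 = 85
(equivalently, floor(171 / 2))

85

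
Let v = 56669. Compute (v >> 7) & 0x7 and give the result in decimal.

v = 1101110101011101
Shift right by 7: 110111010
Mask low 3 bits: 010 = 2

2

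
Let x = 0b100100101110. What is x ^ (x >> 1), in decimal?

3513

x = 100100101110 = 2350
x>>1 = 010010010111
XOR  = 110110111001 = 3513
(x ^ (x >> 1) gives the standard binary-reflected Gray code of x.)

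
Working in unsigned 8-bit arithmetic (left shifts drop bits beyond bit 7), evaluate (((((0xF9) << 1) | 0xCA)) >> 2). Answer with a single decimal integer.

0xF9 = 11111001
→ << 1 (mod 2^8) → 11110010 = 242
0xCA = 11001010
→ | → 11111010 = 250
→ >> 2 → 00111110 = 62

62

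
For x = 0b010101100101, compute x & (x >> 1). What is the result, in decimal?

x = 10101100101 = 1381
x>>1 = 01010110010
AND  = 00000100000 = 32
(x & (x >> 1) has a 1 wherever x has two consecutive 1 bits.)

32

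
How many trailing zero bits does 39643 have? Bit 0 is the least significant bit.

39643 = 1001101011011011
Trailing zeros: 0, so the lowest set bit is bit 0 (value 1).

0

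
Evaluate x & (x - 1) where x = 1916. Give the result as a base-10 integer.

1912

x = 11101111100 = 1916
x - 1 = 11101111011
AND   = 11101111000 = 1912
(x & (x - 1) clears the lowest set bit of x.)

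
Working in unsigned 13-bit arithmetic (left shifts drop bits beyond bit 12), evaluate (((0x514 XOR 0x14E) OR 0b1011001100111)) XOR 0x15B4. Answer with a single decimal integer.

0x514 = 0010100010100
0x14E = 0000101001110
→ XOR → 0010001011010 = 1114
0b1011001100111 = 1011001100111
→ OR → 1011001111111 = 5759
0x15B4 = 1010110110100
→ XOR → 0001111001011 = 971

971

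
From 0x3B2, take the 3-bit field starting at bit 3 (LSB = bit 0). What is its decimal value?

v = 1110110010
Shift right by 3: 1110110
Mask low 3 bits: 110 = 6

6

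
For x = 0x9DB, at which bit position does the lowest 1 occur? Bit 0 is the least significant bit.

0

0x9DB = 100111011011
Trailing zeros: 0, so the lowest set bit is bit 0 (value 1).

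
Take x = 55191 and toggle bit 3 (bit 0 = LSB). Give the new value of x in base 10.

55199

x = 1101011110010111
bit 3 is currently 0; toggle it via x ^ (1 << 3) = x ^ 8
→ 1101011110011111 = 55199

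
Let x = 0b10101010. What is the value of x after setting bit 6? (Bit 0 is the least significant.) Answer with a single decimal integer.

234

x = 10101010
bit 6 is currently 0; set it via x | (1 << 6) = x | 64
→ 11101010 = 234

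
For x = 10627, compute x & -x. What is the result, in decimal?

x = 10100110000011 = 10627
-x (two's complement) = …01011001111101
AND   = 00000000000001 = 1
(x & -x isolates the lowest set bit of x.)

1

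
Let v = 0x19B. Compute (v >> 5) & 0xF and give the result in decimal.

v = 110011011
Shift right by 5: 1100
Mask low 4 bits: 1100 = 12

12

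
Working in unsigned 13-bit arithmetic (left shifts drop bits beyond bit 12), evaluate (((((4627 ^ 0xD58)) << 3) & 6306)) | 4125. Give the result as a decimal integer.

6173

4627 = 1001000010011
0xD58 = 0110101011000
→ ^ → 1111101001011 = 8011
→ << 3 (mod 2^13) → 1101001011000 = 6744
6306 = 1100010100010
→ & → 1100000000000 = 6144
4125 = 1000000011101
→ | → 1100000011101 = 6173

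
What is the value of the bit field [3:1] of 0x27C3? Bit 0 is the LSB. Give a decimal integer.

v = 10011111000011
Shift right by 1: 1001111100001
Mask low 3 bits: 001 = 1

1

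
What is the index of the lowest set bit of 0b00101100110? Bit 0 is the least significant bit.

1

0b00101100110 = 101100110
Trailing zeros: 1, so the lowest set bit is bit 1 (value 2).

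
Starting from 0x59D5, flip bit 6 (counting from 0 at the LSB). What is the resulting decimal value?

x = 101100111010101
bit 6 is currently 1; toggle it via x ^ (1 << 6) = x ^ 64
→ 101100110010101 = 22933

22933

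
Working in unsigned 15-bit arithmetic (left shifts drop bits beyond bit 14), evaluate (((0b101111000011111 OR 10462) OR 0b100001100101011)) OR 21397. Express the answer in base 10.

0b101111000011111 = 101111000011111
10462 = 010100011011110
→ OR → 111111011011111 = 32479
0b100001100101011 = 100001100101011
→ OR → 111111111111111 = 32767
21397 = 101001110010101
→ OR → 111111111111111 = 32767

32767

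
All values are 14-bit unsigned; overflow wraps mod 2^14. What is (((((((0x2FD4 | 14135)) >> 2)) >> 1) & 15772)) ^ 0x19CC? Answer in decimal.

7248

0x2FD4 = 10111111010100
14135 = 11011100110111
→ | → 11111111110111 = 16375
→ >> 2 → 00111111111101 = 4093
→ >> 1 → 00011111111110 = 2046
15772 = 11110110011100
→ & → 00010110011100 = 1436
0x19CC = 01100111001100
→ ^ → 01110001010000 = 7248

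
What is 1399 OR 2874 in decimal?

1399 = 010101110111
2874 = 101100111010
 OR → 111101111111 = 3967

3967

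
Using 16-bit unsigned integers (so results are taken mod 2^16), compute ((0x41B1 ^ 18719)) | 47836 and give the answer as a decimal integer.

47870

0x41B1 = 0100000110110001
18719 = 0100100100011111
→ ^ → 0000100010101110 = 2222
47836 = 1011101011011100
→ | → 1011101011111110 = 47870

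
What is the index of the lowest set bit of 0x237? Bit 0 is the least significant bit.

0

0x237 = 1000110111
Trailing zeros: 0, so the lowest set bit is bit 0 (value 1).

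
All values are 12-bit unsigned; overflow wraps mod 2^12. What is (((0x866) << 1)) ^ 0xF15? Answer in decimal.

4057

0x866 = 100001100110
→ << 1 (mod 2^12) → 000011001100 = 204
0xF15 = 111100010101
→ ^ → 111111011001 = 4057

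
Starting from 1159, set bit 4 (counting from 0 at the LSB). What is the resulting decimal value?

x = 10010000111
bit 4 is currently 0; set it via x | (1 << 4) = x | 16
→ 10010010111 = 1175

1175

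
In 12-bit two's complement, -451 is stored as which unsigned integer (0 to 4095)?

3645

451 in 12 bits: 000111000011
Invert: 111000111100
Add 1:  111000111101 = 3645
(Check: 2^12 - 451 = 4096 - 451 = 3645.)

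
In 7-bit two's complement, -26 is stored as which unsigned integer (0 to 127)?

26 in 7 bits: 0011010
Invert: 1100101
Add 1:  1100110 = 102
(Check: 2^7 - 26 = 128 - 26 = 102.)

102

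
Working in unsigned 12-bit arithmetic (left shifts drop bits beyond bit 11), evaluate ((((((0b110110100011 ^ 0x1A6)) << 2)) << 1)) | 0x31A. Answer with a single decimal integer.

826

0b110110100011 = 110110100011
0x1A6 = 000110100110
→ ^ → 110000000101 = 3077
→ << 2 (mod 2^12) → 000000010100 = 20
→ << 1 (mod 2^12) → 000000101000 = 40
0x31A = 001100011010
→ | → 001100111010 = 826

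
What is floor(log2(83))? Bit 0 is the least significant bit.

83 = 1010011
The topmost 1 is at position 6 (since 2^6 = 64 ≤ 83 < 128).

6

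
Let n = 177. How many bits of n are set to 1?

177 = 10110001
Count the 1s: 1 + 1 + 1 + 1 = 4

4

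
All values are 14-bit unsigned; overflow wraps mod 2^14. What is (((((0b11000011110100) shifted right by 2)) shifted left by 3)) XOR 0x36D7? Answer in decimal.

5951

0b11000011110100 = 11000011110100
→ shifted right by 2 → 00110000111101 = 3133
→ shifted left by 3 (mod 2^14) → 10000111101000 = 8680
0x36D7 = 11011011010111
→ XOR → 01011100111111 = 5951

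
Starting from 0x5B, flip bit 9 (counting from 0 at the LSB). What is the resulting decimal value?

603

x = 00001011011
bit 9 is currently 0; toggle it via x ^ (1 << 9) = x ^ 512
→ 01001011011 = 603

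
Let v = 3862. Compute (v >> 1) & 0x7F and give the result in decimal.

v = 111100010110
Shift right by 1: 11110001011
Mask low 7 bits: 0001011 = 11

11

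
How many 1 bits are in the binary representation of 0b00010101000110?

n = 10101000110
Count the 1s: 1 + 1 + 1 + 1 + 1 = 5

5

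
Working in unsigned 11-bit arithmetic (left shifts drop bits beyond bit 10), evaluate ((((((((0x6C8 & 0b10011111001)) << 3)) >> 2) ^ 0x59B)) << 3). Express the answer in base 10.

88

0x6C8 = 11011001000
0b10011111001 = 10011111001
→ & → 10011001000 = 1224
→ << 3 (mod 2^11) → 11001000000 = 1600
→ >> 2 → 00110010000 = 400
0x59B = 10110011011
→ ^ → 10000001011 = 1035
→ << 3 (mod 2^11) → 00001011000 = 88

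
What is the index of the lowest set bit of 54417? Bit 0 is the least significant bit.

54417 = 1101010010010001
Trailing zeros: 0, so the lowest set bit is bit 0 (value 1).

0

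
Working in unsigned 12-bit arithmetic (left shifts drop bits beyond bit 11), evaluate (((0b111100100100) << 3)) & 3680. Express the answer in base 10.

0b111100100100 = 111100100100
→ << 3 (mod 2^12) → 100100100000 = 2336
3680 = 111001100000
→ & → 100000100000 = 2080

2080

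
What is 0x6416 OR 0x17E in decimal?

0x6416 = 110010000010110
0x17E = 000000101111110
 OR → 110010101111110 = 25982

25982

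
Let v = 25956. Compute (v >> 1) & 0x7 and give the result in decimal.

v = 110010101100100
Shift right by 1: 11001010110010
Mask low 3 bits: 010 = 2

2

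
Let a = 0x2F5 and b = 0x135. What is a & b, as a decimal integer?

53

0x2F5 = 1011110101
0x135 = 0100110101
AND → 0000110101 = 53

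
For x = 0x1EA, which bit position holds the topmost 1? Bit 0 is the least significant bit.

8

0x1EA = 111101010
The topmost 1 is at position 8 (since 2^8 = 256 ≤ 490 < 512).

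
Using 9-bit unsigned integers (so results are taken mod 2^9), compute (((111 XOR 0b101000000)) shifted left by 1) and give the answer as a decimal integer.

111 = 001101111
0b101000000 = 101000000
→ XOR → 100101111 = 303
→ shifted left by 1 (mod 2^9) → 001011110 = 94

94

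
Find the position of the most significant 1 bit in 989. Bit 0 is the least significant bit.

989 = 1111011101
The topmost 1 is at position 9 (since 2^9 = 512 ≤ 989 < 1024).

9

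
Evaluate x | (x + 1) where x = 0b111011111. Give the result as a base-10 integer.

x = 111011111 = 479
x + 1 = 111100000
OR    = 111111111 = 511
(x | (x + 1) sets the lowest cleared bit.)

511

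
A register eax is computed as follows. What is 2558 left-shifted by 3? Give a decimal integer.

20464

2558 = 000100111111110
shift left by 3 → 100111111110000 = 20464
(equivalently, 2558 × 2^3 = 2558 × 8)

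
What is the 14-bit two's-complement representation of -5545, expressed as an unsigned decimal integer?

5545 in 14 bits: 01010110101001
Invert: 10101001010110
Add 1:  10101001010111 = 10839
(Check: 2^14 - 5545 = 16384 - 5545 = 10839.)

10839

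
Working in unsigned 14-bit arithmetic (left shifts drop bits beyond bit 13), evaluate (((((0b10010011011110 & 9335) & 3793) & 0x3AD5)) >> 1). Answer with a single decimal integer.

40

0b10010011011110 = 10010011011110
9335 = 10010001110111
→ & → 10010001010110 = 9302
3793 = 00111011010001
→ & → 00010001010000 = 1104
0x3AD5 = 11101011010101
→ & → 00000001010000 = 80
→ >> 1 → 00000000101000 = 40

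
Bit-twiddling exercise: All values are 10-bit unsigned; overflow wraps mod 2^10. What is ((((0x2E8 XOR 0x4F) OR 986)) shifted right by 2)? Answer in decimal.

0x2E8 = 1011101000
0x4F = 0001001111
→ XOR → 1010100111 = 679
986 = 1111011010
→ OR → 1111111111 = 1023
→ shifted right by 2 → 0011111111 = 255

255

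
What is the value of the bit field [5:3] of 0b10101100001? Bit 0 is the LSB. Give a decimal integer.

v = 10101100001
Shift right by 3: 10101100
Mask low 3 bits: 100 = 4

4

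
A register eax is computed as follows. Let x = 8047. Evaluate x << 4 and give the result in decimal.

128752

8047 = 00001111101101111
shift left by 4 → 11111011011110000 = 128752
(equivalently, 8047 × 2^4 = 8047 × 16)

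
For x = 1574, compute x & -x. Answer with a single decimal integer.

2

x = 11000100110 = 1574
-x (two's complement) = …00111011010
AND   = 00000000010 = 2
(x & -x isolates the lowest set bit of x.)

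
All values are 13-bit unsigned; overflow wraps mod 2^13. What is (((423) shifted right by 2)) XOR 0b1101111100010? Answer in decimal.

423 = 0000110100111
→ shifted right by 2 → 0000001101001 = 105
0b1101111100010 = 1101111100010
→ XOR → 1101110001011 = 7051

7051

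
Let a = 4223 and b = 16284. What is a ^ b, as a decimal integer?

4223 = 01000001111111
16284 = 11111110011100
XOR → 10111111100011 = 12259

12259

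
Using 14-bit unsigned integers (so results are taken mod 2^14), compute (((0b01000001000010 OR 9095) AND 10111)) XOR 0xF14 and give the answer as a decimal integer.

0b01000001000010 = 01000001000010
9095 = 10001110000111
→ OR → 11001111000111 = 13255
10111 = 10011101111111
→ AND → 10001101000111 = 9031
0xF14 = 00111100010100
→ XOR → 10110001010011 = 11347

11347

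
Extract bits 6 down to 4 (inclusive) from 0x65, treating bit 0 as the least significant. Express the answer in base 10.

v = 01100101
Shift right by 4: 0110
Mask low 3 bits: 110 = 6

6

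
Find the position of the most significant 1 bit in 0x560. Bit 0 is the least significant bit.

0x560 = 10101100000
The topmost 1 is at position 10 (since 2^10 = 1024 ≤ 1376 < 2048).

10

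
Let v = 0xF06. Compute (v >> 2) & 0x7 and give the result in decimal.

1

v = 111100000110
Shift right by 2: 1111000001
Mask low 3 bits: 001 = 1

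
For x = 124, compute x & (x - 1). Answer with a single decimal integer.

120

x = 1111100 = 124
x - 1 = 1111011
AND   = 1111000 = 120
(x & (x - 1) clears the lowest set bit of x.)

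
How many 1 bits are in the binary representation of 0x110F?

6

0x110F = 1000100001111
Count the 1s: 1 + 1 + 1 + 1 + 1 + 1 = 6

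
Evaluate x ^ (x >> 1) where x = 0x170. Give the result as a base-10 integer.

x = 101110000 = 368
x>>1 = 010111000
XOR  = 111001000 = 456
(x ^ (x >> 1) gives the standard binary-reflected Gray code of x.)

456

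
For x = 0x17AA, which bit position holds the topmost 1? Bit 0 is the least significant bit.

0x17AA = 1011110101010
The topmost 1 is at position 12 (since 2^12 = 4096 ≤ 6058 < 8192).

12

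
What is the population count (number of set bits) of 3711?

3711 = 111001111111
Count the 1s: 1 + 1 + 1 + 1 + 1 + 1 + 1 + 1 + 1 + 1 = 10

10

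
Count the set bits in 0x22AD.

0x22AD = 10001010101101
Count the 1s: 1 + 1 + 1 + 1 + 1 + 1 + 1 = 7

7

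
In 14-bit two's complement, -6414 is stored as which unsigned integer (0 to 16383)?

9970

6414 in 14 bits: 01100100001110
Invert: 10011011110001
Add 1:  10011011110010 = 9970
(Check: 2^14 - 6414 = 16384 - 6414 = 9970.)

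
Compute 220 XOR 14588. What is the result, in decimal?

220 = 00000011011100
14588 = 11100011111100
XOR → 11100000100000 = 14368

14368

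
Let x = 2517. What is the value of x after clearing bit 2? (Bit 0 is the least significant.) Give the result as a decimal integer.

2513

x = 100111010101
bit 2 is currently 1; clear it via x & ~(1 << 2) = x & ~4
→ 100111010001 = 2513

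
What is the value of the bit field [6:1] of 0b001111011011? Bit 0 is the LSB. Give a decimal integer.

v = 001111011011
Shift right by 1: 00111101101
Mask low 6 bits: 101101 = 45

45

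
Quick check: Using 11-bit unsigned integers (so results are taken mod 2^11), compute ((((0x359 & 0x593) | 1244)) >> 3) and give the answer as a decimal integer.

0x359 = 01101011001
0x593 = 10110010011
→ & → 00100010001 = 273
1244 = 10011011100
→ | → 10111011101 = 1501
→ >> 3 → 00010111011 = 187

187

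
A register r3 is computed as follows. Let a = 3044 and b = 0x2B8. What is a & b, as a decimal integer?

672

3044 = 101111100100
0x2B8 = 001010111000
AND → 001010100000 = 672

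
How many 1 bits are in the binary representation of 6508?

7

6508 = 1100101101100
Count the 1s: 1 + 1 + 1 + 1 + 1 + 1 + 1 = 7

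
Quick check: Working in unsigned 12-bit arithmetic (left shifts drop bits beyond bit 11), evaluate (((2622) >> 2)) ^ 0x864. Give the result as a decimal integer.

2795

2622 = 101000111110
→ >> 2 → 001010001111 = 655
0x864 = 100001100100
→ ^ → 101011101011 = 2795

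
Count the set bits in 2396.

2396 = 100101011100
Count the 1s: 1 + 1 + 1 + 1 + 1 + 1 = 6

6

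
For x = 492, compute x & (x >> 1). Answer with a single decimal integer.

228

x = 111101100 = 492
x>>1 = 011110110
AND  = 011100100 = 228
(x & (x >> 1) has a 1 wherever x has two consecutive 1 bits.)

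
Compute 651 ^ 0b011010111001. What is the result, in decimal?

1074

651 = 01010001011
b = 11010111001
XOR → 10000110010 = 1074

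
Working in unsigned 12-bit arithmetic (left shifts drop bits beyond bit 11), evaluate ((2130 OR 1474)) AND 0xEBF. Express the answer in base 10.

2130 = 100001010010
1474 = 010111000010
→ OR → 110111010010 = 3538
0xEBF = 111010111111
→ AND → 110010010010 = 3218

3218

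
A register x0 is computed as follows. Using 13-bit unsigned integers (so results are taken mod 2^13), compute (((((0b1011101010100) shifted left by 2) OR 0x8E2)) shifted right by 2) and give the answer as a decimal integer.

1916

0b1011101010100 = 1011101010100
→ shifted left by 2 (mod 2^13) → 1110101010000 = 7504
0x8E2 = 0100011100010
→ OR → 1110111110010 = 7666
→ shifted right by 2 → 0011101111100 = 1916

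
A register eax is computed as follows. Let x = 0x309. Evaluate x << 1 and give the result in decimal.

1554

0x309 = 01100001001
shift left by 1 → 11000010010 = 1554
(equivalently, 777 × 2^1 = 777 × 2)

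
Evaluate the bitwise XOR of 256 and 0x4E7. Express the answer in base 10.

256 = 00100000000
0x4E7 = 10011100111
XOR → 10111100111 = 1511

1511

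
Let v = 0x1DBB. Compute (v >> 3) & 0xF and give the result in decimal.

7

v = 1110110111011
Shift right by 3: 1110110111
Mask low 4 bits: 0111 = 7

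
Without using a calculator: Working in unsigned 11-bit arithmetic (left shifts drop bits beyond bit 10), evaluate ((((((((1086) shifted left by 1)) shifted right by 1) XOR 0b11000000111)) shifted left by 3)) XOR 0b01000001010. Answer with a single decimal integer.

1086 = 10000111110
→ shifted left by 1 (mod 2^11) → 00001111100 = 124
→ shifted right by 1 → 00000111110 = 62
0b11000000111 = 11000000111
→ XOR → 11000111001 = 1593
→ shifted left by 3 (mod 2^11) → 00111001000 = 456
0b01000001010 = 01000001010
→ XOR → 01111000010 = 962

962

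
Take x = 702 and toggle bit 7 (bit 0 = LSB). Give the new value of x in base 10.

x = 01010111110
bit 7 is currently 1; toggle it via x ^ (1 << 7) = x ^ 128
→ 01000111110 = 574

574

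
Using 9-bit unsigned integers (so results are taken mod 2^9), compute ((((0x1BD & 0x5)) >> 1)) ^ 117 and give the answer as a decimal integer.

119

0x1BD = 110111101
0x5 = 000000101
→ & → 000000101 = 5
→ >> 1 → 000000010 = 2
117 = 001110101
→ ^ → 001110111 = 119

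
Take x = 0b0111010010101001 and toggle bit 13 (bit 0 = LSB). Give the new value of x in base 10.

21673

x = 0111010010101001
bit 13 is currently 1; toggle it via x ^ (1 << 13) = x ^ 8192
→ 0101010010101001 = 21673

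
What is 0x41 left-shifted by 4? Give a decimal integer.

0x41 = 00001000001
shift left by 4 → 10000010000 = 1040
(equivalently, 65 × 2^4 = 65 × 16)

1040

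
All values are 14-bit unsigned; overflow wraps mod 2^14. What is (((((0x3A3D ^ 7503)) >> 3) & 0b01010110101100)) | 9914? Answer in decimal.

0x3A3D = 11101000111101
7503 = 01110101001111
→ ^ → 10011101110010 = 10098
→ >> 3 → 00010011101110 = 1262
0b01010110101100 = 01010110101100
→ & → 00010010101100 = 1196
9914 = 10011010111010
→ | → 10011010111110 = 9918

9918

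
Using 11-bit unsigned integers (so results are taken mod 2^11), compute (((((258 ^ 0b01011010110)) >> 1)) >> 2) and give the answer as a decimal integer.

258 = 00100000010
0b01011010110 = 01011010110
→ ^ → 01111010100 = 980
→ >> 1 → 00111101010 = 490
→ >> 2 → 00001111010 = 122

122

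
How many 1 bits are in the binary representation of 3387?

8

3387 = 110100111011
Count the 1s: 1 + 1 + 1 + 1 + 1 + 1 + 1 + 1 = 8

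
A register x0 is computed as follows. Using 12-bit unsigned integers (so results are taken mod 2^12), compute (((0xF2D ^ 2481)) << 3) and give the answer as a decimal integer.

1248

0xF2D = 111100101101
2481 = 100110110001
→ ^ → 011010011100 = 1692
→ << 3 (mod 2^12) → 010011100000 = 1248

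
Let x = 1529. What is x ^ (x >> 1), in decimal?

1797

x = 10111111001 = 1529
x>>1 = 01011111100
XOR  = 11100000101 = 1797
(x ^ (x >> 1) gives the standard binary-reflected Gray code of x.)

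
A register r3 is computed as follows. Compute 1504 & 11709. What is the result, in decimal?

1504 = 00010111100000
11709 = 10110110111101
AND → 00010110100000 = 1440

1440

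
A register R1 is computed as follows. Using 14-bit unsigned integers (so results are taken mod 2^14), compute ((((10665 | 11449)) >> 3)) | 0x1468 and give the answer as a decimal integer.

10665 = 10100110101001
11449 = 10110010111001
→ | → 10110110111001 = 11705
→ >> 3 → 00010110110111 = 1463
0x1468 = 01010001101000
→ | → 01010111111111 = 5631

5631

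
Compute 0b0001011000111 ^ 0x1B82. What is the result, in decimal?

a = 0001011000111
0x1B82 = 1101110000010
XOR → 1100101000101 = 6469

6469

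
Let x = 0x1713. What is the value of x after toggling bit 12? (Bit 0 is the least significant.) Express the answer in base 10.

1811

x = 1011100010011
bit 12 is currently 1; toggle it via x ^ (1 << 12) = x ^ 4096
→ 0011100010011 = 1811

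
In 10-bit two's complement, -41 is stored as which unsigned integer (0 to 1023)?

983

41 in 10 bits: 0000101001
Invert: 1111010110
Add 1:  1111010111 = 983
(Check: 2^10 - 41 = 1024 - 41 = 983.)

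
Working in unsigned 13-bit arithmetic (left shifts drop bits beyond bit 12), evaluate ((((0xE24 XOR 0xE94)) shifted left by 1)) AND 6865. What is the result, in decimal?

0xE24 = 0111000100100
0xE94 = 0111010010100
→ XOR → 0000010110000 = 176
→ shifted left by 1 (mod 2^13) → 0000101100000 = 352
6865 = 1101011010001
→ AND → 0000001000000 = 64

64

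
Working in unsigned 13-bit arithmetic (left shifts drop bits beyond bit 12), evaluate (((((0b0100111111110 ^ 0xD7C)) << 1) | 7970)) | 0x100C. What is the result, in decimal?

0b0100111111110 = 0100111111110
0xD7C = 0110101111100
→ ^ → 0010010000010 = 1154
→ << 1 (mod 2^13) → 0100100000100 = 2308
7970 = 1111100100010
→ | → 1111100100110 = 7974
0x100C = 1000000001100
→ | → 1111100101110 = 7982

7982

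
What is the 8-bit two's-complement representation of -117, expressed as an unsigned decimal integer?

117 in 8 bits: 01110101
Invert: 10001010
Add 1:  10001011 = 139
(Check: 2^8 - 117 = 256 - 117 = 139.)

139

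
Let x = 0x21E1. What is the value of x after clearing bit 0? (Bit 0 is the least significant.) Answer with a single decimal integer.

8672

x = 0010000111100001
bit 0 is currently 1; clear it via x & ~(1 << 0) = x & ~1
→ 0010000111100000 = 8672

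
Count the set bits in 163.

163 = 10100011
Count the 1s: 1 + 1 + 1 + 1 = 4

4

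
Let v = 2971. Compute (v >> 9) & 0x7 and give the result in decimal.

5

v = 101110011011
Shift right by 9: 101
Mask low 3 bits: 101 = 5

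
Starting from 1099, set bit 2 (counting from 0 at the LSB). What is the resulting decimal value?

x = 10001001011
bit 2 is currently 0; set it via x | (1 << 2) = x | 4
→ 10001001111 = 1103

1103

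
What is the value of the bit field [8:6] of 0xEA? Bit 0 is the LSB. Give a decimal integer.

3

v = 011101010
Shift right by 6: 011
Mask low 3 bits: 011 = 3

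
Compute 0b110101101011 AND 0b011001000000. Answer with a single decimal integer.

1088

a = 110101101011
b = 011001000000
AND → 010001000000 = 1088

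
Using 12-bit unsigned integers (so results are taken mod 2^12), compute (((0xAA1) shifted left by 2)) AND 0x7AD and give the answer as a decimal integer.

0xAA1 = 101010100001
→ shifted left by 2 (mod 2^12) → 101010000100 = 2692
0x7AD = 011110101101
→ AND → 001010000100 = 644

644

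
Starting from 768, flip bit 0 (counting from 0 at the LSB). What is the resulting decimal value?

769

x = 01100000000
bit 0 is currently 0; toggle it via x ^ (1 << 0) = x ^ 1
→ 01100000001 = 769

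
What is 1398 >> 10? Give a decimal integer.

1398 = 10101110110
shift right by 10 → 00000000001 = 1
(equivalently, floor(1398 / 1024))

1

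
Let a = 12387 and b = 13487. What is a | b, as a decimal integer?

13551

12387 = 11000001100011
13487 = 11010010101111
 OR → 11010011101111 = 13551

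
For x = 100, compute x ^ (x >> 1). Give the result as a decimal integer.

86

x = 1100100 = 100
x>>1 = 0110010
XOR  = 1010110 = 86
(x ^ (x >> 1) gives the standard binary-reflected Gray code of x.)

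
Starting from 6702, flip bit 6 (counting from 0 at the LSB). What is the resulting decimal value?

x = 1101000101110
bit 6 is currently 0; toggle it via x ^ (1 << 6) = x ^ 64
→ 1101001101110 = 6766

6766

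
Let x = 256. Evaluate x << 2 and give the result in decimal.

256 = 00100000000
shift left by 2 → 10000000000 = 1024
(equivalently, 256 × 2^2 = 256 × 4)

1024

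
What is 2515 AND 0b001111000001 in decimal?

2515 = 100111010011
b = 001111000001
AND → 000111000001 = 449

449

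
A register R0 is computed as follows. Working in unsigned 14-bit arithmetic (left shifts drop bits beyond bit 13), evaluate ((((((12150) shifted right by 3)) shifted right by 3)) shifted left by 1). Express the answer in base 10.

378

12150 = 10111101110110
→ shifted right by 3 → 00010111101110 = 1518
→ shifted right by 3 → 00000010111101 = 189
→ shifted left by 1 (mod 2^14) → 00000101111010 = 378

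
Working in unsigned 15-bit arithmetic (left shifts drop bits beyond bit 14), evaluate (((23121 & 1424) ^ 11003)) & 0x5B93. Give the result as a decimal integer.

2691

23121 = 101101001010001
1424 = 000010110010000
→ & → 000000000010000 = 16
11003 = 010101011111011
→ ^ → 010101011101011 = 10987
0x5B93 = 101101110010011
→ & → 000101010000011 = 2691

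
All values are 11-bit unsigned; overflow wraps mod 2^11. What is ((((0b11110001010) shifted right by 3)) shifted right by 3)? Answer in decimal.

30

0b11110001010 = 11110001010
→ shifted right by 3 → 00011110001 = 241
→ shifted right by 3 → 00000011110 = 30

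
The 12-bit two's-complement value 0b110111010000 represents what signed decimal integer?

pattern = 110111010000 (MSB is 1 ⇒ negative)
Invert: 001000101111, add 1 → 001000110000 = 560, so the value is -560.
(Equivalently: 3536 - 2^12 = 3536 - 4096 = -560.)

-560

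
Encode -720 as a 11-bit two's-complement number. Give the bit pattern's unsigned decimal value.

720 in 11 bits: 01011010000
Invert: 10100101111
Add 1:  10100110000 = 1328
(Check: 2^11 - 720 = 2048 - 720 = 1328.)

1328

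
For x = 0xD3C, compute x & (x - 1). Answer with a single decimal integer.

3384

x = 110100111100 = 3388
x - 1 = 110100111011
AND   = 110100111000 = 3384
(x & (x - 1) clears the lowest set bit of x.)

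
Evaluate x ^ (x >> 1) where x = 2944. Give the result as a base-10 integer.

3648

x = 101110000000 = 2944
x>>1 = 010111000000
XOR  = 111001000000 = 3648
(x ^ (x >> 1) gives the standard binary-reflected Gray code of x.)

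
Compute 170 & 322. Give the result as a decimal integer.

2

170 = 010101010
322 = 101000010
AND → 000000010 = 2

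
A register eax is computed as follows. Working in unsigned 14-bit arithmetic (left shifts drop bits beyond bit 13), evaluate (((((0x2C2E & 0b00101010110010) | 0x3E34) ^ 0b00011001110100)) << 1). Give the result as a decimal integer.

0x2C2E = 10110000101110
0b00101010110010 = 00101010110010
→ & → 00100000100010 = 2082
0x3E34 = 11111000110100
→ | → 11111000110110 = 15926
0b00011001110100 = 00011001110100
→ ^ → 11100001000010 = 14402
→ << 1 (mod 2^14) → 11000010000100 = 12420

12420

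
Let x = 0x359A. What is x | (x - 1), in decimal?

13723

x = 11010110011010 = 13722
x - 1 = 11010110011001
OR    = 11010110011011 = 13723
(x | (x - 1) sets all bits below the lowest set bit.)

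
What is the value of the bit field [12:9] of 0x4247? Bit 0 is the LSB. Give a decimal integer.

1

v = 100001001000111
Shift right by 9: 100001
Mask low 4 bits: 0001 = 1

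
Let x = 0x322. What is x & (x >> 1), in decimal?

x = 1100100010 = 802
x>>1 = 0110010001
AND  = 0100000000 = 256
(x & (x >> 1) has a 1 wherever x has two consecutive 1 bits.)

256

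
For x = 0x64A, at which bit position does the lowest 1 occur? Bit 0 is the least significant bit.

1

0x64A = 11001001010
Trailing zeros: 1, so the lowest set bit is bit 1 (value 2).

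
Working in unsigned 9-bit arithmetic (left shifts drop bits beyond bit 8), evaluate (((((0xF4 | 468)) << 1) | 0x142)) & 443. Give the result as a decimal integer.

0xF4 = 011110100
468 = 111010100
→ | → 111110100 = 500
→ << 1 (mod 2^9) → 111101000 = 488
0x142 = 101000010
→ | → 111101010 = 490
443 = 110111011
→ & → 110101010 = 426

426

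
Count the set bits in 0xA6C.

6

0xA6C = 101001101100
Count the 1s: 1 + 1 + 1 + 1 + 1 + 1 = 6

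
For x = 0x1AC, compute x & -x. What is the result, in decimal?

4

x = 110101100 = 428
-x (two's complement) = …001010100
AND   = 000000100 = 4
(x & -x isolates the lowest set bit of x.)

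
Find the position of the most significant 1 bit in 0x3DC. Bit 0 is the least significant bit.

0x3DC = 1111011100
The topmost 1 is at position 9 (since 2^9 = 512 ≤ 988 < 1024).

9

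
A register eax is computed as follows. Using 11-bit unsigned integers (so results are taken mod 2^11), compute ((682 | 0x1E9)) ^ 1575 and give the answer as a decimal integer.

682 = 01010101010
0x1E9 = 00111101001
→ | → 01111101011 = 1003
1575 = 11000100111
→ ^ → 10111001100 = 1484

1484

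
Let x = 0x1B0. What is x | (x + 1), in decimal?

x = 110110000 = 432
x + 1 = 110110001
OR    = 110110001 = 433
(x | (x + 1) sets the lowest cleared bit.)

433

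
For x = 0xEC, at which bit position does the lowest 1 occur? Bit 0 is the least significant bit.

0xEC = 11101100
Trailing zeros: 2, so the lowest set bit is bit 2 (value 4).

2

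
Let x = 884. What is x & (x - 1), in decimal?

880

x = 1101110100 = 884
x - 1 = 1101110011
AND   = 1101110000 = 880
(x & (x - 1) clears the lowest set bit of x.)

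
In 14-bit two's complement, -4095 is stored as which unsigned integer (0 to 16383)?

12289

4095 in 14 bits: 00111111111111
Invert: 11000000000000
Add 1:  11000000000001 = 12289
(Check: 2^14 - 4095 = 16384 - 4095 = 12289.)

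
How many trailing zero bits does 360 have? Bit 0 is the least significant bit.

3

360 = 101101000
Trailing zeros: 3, so the lowest set bit is bit 3 (value 8).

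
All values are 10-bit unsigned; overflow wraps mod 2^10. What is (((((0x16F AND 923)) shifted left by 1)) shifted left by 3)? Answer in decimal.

0x16F = 0101101111
923 = 1110011011
→ AND → 0100001011 = 267
→ shifted left by 1 (mod 2^10) → 1000010110 = 534
→ shifted left by 3 (mod 2^10) → 0010110000 = 176

176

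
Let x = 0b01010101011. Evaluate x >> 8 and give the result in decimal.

x = 1010101011
shift right by 8 → 0000000010 = 2
(equivalently, floor(683 / 256))

2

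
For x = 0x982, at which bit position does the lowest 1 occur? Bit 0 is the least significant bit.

1

0x982 = 100110000010
Trailing zeros: 1, so the lowest set bit is bit 1 (value 2).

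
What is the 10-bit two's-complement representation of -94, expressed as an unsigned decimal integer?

930

94 in 10 bits: 0001011110
Invert: 1110100001
Add 1:  1110100010 = 930
(Check: 2^10 - 94 = 1024 - 94 = 930.)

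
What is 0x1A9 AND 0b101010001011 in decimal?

0x1A9 = 000110101001
b = 101010001011
AND → 000010001001 = 137

137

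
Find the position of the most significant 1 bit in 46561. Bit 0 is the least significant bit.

46561 = 1011010111100001
The topmost 1 is at position 15 (since 2^15 = 32768 ≤ 46561 < 65536).

15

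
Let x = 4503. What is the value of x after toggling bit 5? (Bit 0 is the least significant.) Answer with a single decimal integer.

x = 1000110010111
bit 5 is currently 0; toggle it via x ^ (1 << 5) = x ^ 32
→ 1000110110111 = 4535

4535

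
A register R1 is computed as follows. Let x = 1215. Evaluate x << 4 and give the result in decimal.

1215 = 000010010111111
shift left by 4 → 100101111110000 = 19440
(equivalently, 1215 × 2^4 = 1215 × 16)

19440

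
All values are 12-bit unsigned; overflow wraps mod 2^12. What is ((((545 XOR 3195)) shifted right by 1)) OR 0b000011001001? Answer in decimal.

2029

545 = 001000100001
3195 = 110001111011
→ XOR → 111001011010 = 3674
→ shifted right by 1 → 011100101101 = 1837
0b000011001001 = 000011001001
→ OR → 011111101101 = 2029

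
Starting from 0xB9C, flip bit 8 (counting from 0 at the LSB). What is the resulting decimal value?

x = 101110011100
bit 8 is currently 1; toggle it via x ^ (1 << 8) = x ^ 256
→ 101010011100 = 2716

2716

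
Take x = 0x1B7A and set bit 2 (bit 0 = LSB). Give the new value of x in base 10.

x = 001101101111010
bit 2 is currently 0; set it via x | (1 << 2) = x | 4
→ 001101101111110 = 7038

7038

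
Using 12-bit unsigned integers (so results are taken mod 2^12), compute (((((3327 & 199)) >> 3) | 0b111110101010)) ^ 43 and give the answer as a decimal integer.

3985

3327 = 110011111111
199 = 000011000111
→ & → 000011000111 = 199
→ >> 3 → 000000011000 = 24
0b111110101010 = 111110101010
→ | → 111110111010 = 4026
43 = 000000101011
→ ^ → 111110010001 = 3985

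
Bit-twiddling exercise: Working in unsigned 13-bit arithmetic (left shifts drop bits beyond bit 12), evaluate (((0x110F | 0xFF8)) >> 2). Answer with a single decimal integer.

0x110F = 1000100001111
0xFF8 = 0111111111000
→ | → 1111111111111 = 8191
→ >> 2 → 0011111111111 = 2047

2047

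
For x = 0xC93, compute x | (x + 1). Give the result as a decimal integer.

3223

x = 110010010011 = 3219
x + 1 = 110010010100
OR    = 110010010111 = 3223
(x | (x + 1) sets the lowest cleared bit.)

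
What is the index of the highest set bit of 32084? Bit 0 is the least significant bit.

32084 = 111110101010100
The topmost 1 is at position 14 (since 2^14 = 16384 ≤ 32084 < 32768).

14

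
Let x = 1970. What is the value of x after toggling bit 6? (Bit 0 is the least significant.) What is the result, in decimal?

x = 011110110010
bit 6 is currently 0; toggle it via x ^ (1 << 6) = x ^ 64
→ 011111110010 = 2034

2034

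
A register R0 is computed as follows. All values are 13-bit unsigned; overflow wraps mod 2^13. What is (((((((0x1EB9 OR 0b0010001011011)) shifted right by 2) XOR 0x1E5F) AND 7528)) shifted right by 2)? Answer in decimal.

1624

0x1EB9 = 1111010111001
0b0010001011011 = 0010001011011
→ OR → 1111011111011 = 7931
→ shifted right by 2 → 0011110111110 = 1982
0x1E5F = 1111001011111
→ XOR → 1100111100001 = 6625
7528 = 1110101101000
→ AND → 1100101100000 = 6496
→ shifted right by 2 → 0011001011000 = 1624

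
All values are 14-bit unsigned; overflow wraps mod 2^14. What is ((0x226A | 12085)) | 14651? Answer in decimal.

0x226A = 10001001101010
12085 = 10111100110101
→ | → 10111101111111 = 12159
14651 = 11100100111011
→ | → 11111101111111 = 16255

16255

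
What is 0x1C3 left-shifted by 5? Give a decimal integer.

14432

0x1C3 = 00000111000011
shift left by 5 → 11100001100000 = 14432
(equivalently, 451 × 2^5 = 451 × 32)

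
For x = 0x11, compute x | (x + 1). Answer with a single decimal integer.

x = 10001 = 17
x + 1 = 10010
OR    = 10011 = 19
(x | (x + 1) sets the lowest cleared bit.)

19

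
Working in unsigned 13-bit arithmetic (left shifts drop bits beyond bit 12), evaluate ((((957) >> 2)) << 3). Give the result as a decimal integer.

957 = 0001110111101
→ >> 2 → 0000011101111 = 239
→ << 3 (mod 2^13) → 0011101111000 = 1912

1912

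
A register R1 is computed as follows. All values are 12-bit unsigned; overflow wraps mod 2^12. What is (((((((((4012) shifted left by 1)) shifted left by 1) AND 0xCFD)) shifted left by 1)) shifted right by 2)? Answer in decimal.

4012 = 111110101100
→ shifted left by 1 (mod 2^12) → 111101011000 = 3928
→ shifted left by 1 (mod 2^12) → 111010110000 = 3760
0xCFD = 110011111101
→ AND → 110010110000 = 3248
→ shifted left by 1 (mod 2^12) → 100101100000 = 2400
→ shifted right by 2 → 001001011000 = 600

600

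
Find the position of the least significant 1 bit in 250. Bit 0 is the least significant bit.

250 = 11111010
Trailing zeros: 1, so the lowest set bit is bit 1 (value 2).

1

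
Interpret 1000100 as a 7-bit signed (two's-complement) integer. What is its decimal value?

-60

pattern = 1000100 (MSB is 1 ⇒ negative)
Invert: 0111011, add 1 → 0111100 = 60, so the value is -60.
(Equivalently: 68 - 2^7 = 68 - 128 = -60.)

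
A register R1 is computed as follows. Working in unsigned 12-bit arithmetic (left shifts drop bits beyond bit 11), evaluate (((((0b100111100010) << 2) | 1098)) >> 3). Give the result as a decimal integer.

249

0b100111100010 = 100111100010
→ << 2 (mod 2^12) → 011110001000 = 1928
1098 = 010001001010
→ | → 011111001010 = 1994
→ >> 3 → 000011111001 = 249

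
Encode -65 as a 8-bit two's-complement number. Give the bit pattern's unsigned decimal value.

65 in 8 bits: 01000001
Invert: 10111110
Add 1:  10111111 = 191
(Check: 2^8 - 65 = 256 - 65 = 191.)

191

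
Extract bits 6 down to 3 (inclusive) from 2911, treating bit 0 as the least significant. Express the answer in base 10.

v = 0101101011111
Shift right by 3: 0101101011
Mask low 4 bits: 1011 = 11

11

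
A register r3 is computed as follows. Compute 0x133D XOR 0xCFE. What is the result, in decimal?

0x133D = 1001100111101
0xCFE = 0110011111110
XOR → 1111111000011 = 8131

8131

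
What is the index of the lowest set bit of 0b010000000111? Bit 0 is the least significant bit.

0

0b010000000111 = 10000000111
Trailing zeros: 0, so the lowest set bit is bit 0 (value 1).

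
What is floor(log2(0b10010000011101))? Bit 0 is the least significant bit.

0b10010000011101 = 10010000011101
The topmost 1 is at position 13 (since 2^13 = 8192 ≤ 9245 < 16384).

13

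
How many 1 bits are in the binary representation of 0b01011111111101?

n = 1011111111101
Count the 1s: 1 + 1 + 1 + 1 + 1 + 1 + 1 + 1 + 1 + 1 + 1 = 11

11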